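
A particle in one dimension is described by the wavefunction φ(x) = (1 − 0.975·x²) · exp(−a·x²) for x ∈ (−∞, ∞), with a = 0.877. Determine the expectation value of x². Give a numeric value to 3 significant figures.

⟨x²⟩ = ∫ x²·|φ|² dx / ∫|φ|² dx (integrals over the domain).
Expand each integrand as polynomial × e^(−2ax²) and use ∫x^(2j)·e^(−2ax²) dx = (2j−1)!!/(4a)^j · √(π/(2a)), odd powers → 0; here √(π/(2a)) = 1.3383.
State is unnormalized: ∫|φ|² dx = 0.90453, and ∫φ*·x²·φ dx = 0.18736, so ⟨x²⟩ = 0.18736 / 0.90453.
⟨x²⟩ = 0.20714.

0.207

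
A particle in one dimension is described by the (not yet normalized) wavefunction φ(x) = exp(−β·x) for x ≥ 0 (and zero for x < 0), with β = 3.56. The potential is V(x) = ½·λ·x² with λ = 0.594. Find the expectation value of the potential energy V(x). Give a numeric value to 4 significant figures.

⟨V⟩ = ∫ V(x)·|φ|² dx / ∫|φ|² dx.
Every integrand reduces to terms xʲ·e^(−2βx) on [0, ∞); use ∫₀^∞ xʲ·e^(−2βx) dx = j!/(2β)^(j+1).
State is unnormalized: ∫|φ|² dx = 0.14045, and ∫φ*·V(x)·φ dx = 0.0016457, so ⟨V⟩ = 0.0016457 / 0.14045.
⟨V⟩ = 0.011717.

0.01172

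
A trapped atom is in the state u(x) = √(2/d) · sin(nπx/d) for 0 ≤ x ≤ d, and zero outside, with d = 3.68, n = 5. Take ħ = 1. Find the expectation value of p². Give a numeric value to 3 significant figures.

p² u = −ħ² d²u/dx²; ⟨p²⟩ = −ħ² ∫ u*·u'' dx.
d/dx sin(nπx/d) = (nπ/d)·cos(nπx/d) and d²/dx² sin(nπx/d) = −(nπ/d)²·sin(nπx/d); on 0 ≤ x ≤ d, ∫sin²(nπx/d) dx = d/2 and ∫sin(nπx/d)·cos(nπx/d) dx = 0.
⟨p²⟩ = 18.220.

18.2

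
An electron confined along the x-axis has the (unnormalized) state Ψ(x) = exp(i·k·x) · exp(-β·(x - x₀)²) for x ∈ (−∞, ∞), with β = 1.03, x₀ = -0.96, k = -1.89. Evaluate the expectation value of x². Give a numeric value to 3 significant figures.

1.16

⟨x²⟩ = ∫ x²·|Ψ|² dx / ∫|Ψ|² dx (integrals over the domain).
Gaussian moments (u = x − x₀): ∫u^(2j)·e^(−2βu²) du = (2j−1)!!/(4β)^j · √(π/(2β)), odd powers integrate to 0; here √(π/(2β)) = 1.2349.
State is unnormalized: ∫|Ψ|² dx = 1.2349, and ∫Ψ*·x²·Ψ dx = 1.4378, so ⟨x²⟩ = 1.4378 / 1.2349.
⟨x²⟩ = 1.1643.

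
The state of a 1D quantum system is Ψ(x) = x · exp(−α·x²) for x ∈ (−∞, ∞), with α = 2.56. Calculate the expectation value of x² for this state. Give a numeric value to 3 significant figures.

0.293

⟨x²⟩ = ∫ x²·|Ψ|² dx / ∫|Ψ|² dx (integrals over the domain).
Expand each integrand as polynomial × e^(−2αx²) and use ∫x^(2j)·e^(−2αx²) dx = (2j−1)!!/(4α)^j · √(π/(2α)), odd powers → 0; here √(π/(2α)) = 0.78332.
State is unnormalized: ∫|Ψ|² dx = 0.076496, and ∫Ψ*·x²·Ψ dx = 0.022411, so ⟨x²⟩ = 0.022411 / 0.076496.
⟨x²⟩ = 0.29297.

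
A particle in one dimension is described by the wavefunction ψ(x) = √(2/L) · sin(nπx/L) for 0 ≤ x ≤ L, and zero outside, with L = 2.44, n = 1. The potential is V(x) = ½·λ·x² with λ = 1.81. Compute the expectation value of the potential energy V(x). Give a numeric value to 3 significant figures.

⟨V⟩ = ∫ V(x)·|ψ|² dx.
With sin²θ = (1 − cos2θ)/2 on 0 ≤ x ≤ L: ∫sin²(nπx/L) dx = L/2, ∫x·sin²(nπx/L) dx = L²/4, ∫x²·sin²(nπx/L) dx = L³·(1/6 − 1/(4n²π²)); higher powers xᵏ the same way, integrating xᵏ·cos(2nπx/L) by parts.
⟨V⟩ = 1.5230.

1.52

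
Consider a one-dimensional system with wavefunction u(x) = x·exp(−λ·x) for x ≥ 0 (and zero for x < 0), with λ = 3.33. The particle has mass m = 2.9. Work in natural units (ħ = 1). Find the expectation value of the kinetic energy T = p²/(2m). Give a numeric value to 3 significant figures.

T = −(ħ²/2m) d²/dx², so ⟨T⟩ = −(ħ²/2m) ∫ u*·u'' dx / ∫|u|² dx; with m = 2.9.
Differentiate x·exp(−λ·x) with the product rule; every integrand then reduces to terms xʲ·e^(−2λx) on [0, ∞), with ∫₀^∞ xʲ·e^(−2λx) dx = j!/(2λ)^(j+1).
State is unnormalized: ∫|u|² dx = 0.0067703, and ∫u*·(−ħ²/2m · u'') dx = 0.012944, so ⟨T⟩ = 0.012944 / 0.0067703.
⟨T⟩ = 1.9119.

1.91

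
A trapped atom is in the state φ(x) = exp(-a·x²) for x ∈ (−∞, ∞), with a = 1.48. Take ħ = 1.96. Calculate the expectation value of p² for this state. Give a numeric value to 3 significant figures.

5.69

p² φ = −ħ² d²φ/dx²; ⟨p²⟩ = −ħ² ∫ φ*·φ'' dx / ∫|φ|² dx.
Gaussian moments: ∫x^(2j)·e^(−2ax²) dx = (2j−1)!!/(4a)^j · √(π/(2a)), odd powers integrate to 0; here √(π/(2a)) = 1.0302. Derivatives: d/dx e^(−ax²) = −2ax·e^(−ax²), d²/dx² e^(−ax²) = (4a²x² − 2a)·e^(−ax²).
State is unnormalized: ∫|φ|² dx = 1.0302, and ∫φ*·(−ħ² φ'') dx = 5.8574, so ⟨p²⟩ = 5.8574 / 1.0302.
⟨p²⟩ = 5.6856.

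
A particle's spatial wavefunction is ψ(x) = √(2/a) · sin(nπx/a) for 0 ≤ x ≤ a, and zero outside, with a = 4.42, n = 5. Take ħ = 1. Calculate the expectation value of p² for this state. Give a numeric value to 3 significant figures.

p² ψ = −ħ² d²ψ/dx²; ⟨p²⟩ = −ħ² ∫ ψ*·ψ'' dx.
d/dx sin(nπx/a) = (nπ/a)·cos(nπx/a) and d²/dx² sin(nπx/a) = −(nπ/a)²·sin(nπx/a); on 0 ≤ x ≤ a, ∫sin²(nπx/a) dx = a/2 and ∫sin(nπx/a)·cos(nπx/a) dx = 0.
⟨p²⟩ = 12.630.

12.6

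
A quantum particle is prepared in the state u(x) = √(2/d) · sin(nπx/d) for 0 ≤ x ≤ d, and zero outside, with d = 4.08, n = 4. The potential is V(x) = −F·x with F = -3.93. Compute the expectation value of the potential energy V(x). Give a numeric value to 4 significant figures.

⟨V⟩ = ∫ V(x)·|u|² dx.
With sin²θ = (1 − cos2θ)/2 on 0 ≤ x ≤ d: ∫sin²(nπx/d) dx = d/2, ∫x·sin²(nπx/d) dx = d²/4, ∫x²·sin²(nπx/d) dx = d³·(1/6 − 1/(4n²π²)); higher powers xᵏ the same way, integrating xᵏ·cos(2nπx/d) by parts.
⟨V⟩ = 8.0172.

8.017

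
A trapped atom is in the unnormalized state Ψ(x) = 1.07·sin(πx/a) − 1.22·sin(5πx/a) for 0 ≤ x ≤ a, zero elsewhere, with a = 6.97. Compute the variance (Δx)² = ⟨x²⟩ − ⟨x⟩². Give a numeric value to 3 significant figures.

Compute ⟨x⟩ and ⟨x²⟩ separately, then (Δx)² = ⟨x²⟩ − ⟨x⟩².
On 0 ≤ x ≤ a (j ≠ l): ∫sin²(jπx/a) dx = a/2, ∫sin(jπx/a)·sin(lπx/a) dx = 0; diagonal moments ∫x·sin²(jπx/a) dx = a²/4, ∫x²·sin²(jπx/a) dx = a³·(1/6 − 1/(4j²π²)); cross terms ∫x·sin(jπx/a)·sin(lπx/a) dx = 0 for j + l even and −4jla²/(π²(j² − l²)²) for j + l odd, ∫x²·sin(jπx/a)·sin(lπx/a) dx = (−1)^(j+l)·4jla³/(π²(j² − l²)²); higher powers the same way via product-to-sum and parts.
Normalization: ∫|Ψ|² dx = 9.1771.
⟨x⟩ = 3.4850 and ⟨x²⟩ = 14.729.
(Δx)² = 14.729 − (3.4850)² = 2.5838.

2.58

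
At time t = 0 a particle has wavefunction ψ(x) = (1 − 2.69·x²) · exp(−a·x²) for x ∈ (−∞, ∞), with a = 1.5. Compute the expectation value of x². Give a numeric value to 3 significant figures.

⟨x²⟩ = ∫ x²·|ψ|² dx / ∫|ψ|² dx (integrals over the domain).
Expand each integrand as polynomial × e^(−2ax²) and use ∫x^(2j)·e^(−2ax²) dx = (2j−1)!!/(4a)^j · √(π/(2a)), odd powers → 0; here √(π/(2a)) = 1.0233.
State is unnormalized: ∫|ψ|² dx = 0.72282, and ∫ψ*·x²·ψ dx = 0.22599, so ⟨x²⟩ = 0.22599 / 0.72282.
⟨x²⟩ = 0.31265.

0.313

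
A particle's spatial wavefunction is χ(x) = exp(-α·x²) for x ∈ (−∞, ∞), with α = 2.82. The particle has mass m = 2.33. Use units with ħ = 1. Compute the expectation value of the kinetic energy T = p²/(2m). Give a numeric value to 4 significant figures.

T = −(ħ²/2m) d²/dx², so ⟨T⟩ = −(ħ²/2m) ∫ χ*·χ'' dx / ∫|χ|² dx; with m = 2.33.
Gaussian moments: ∫x^(2j)·e^(−2αx²) dx = (2j−1)!!/(4α)^j · √(π/(2α)), odd powers integrate to 0; here √(π/(2α)) = 0.74634. Derivatives: d/dx e^(−αx²) = −2αx·e^(−αx²), d²/dx² e^(−αx²) = (4α²x² − 2α)·e^(−αx²).
State is unnormalized: ∫|χ|² dx = 0.74634, and ∫χ*·(−ħ²/2m · χ'') dx = 0.45165, so ⟨T⟩ = 0.45165 / 0.74634.
⟨T⟩ = 0.60515.

0.6052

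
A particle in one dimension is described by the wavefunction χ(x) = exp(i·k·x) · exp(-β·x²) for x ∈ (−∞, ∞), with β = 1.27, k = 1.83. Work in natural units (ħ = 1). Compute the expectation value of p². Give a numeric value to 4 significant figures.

p² χ = −ħ² d²χ/dx²; ⟨p²⟩ = −ħ² ∫ χ*·χ'' dx / ∫|χ|² dx.
Gaussian moments: ∫x^(2j)·e^(−2βx²) dx = (2j−1)!!/(4β)^j · √(π/(2β)), odd powers integrate to 0; here √(π/(2β)) = 1.1121. Derivatives: χ′ = (ik − 2βx)·χ, χ″ = ((ik − 2βx)² − 2β)·χ; the odd-in-x pieces drop out.
State is unnormalized: ∫|χ|² dx = 1.1121, and ∫χ*·(−ħ² χ'') dx = 5.1368, so ⟨p²⟩ = 5.1368 / 1.1121.
⟨p²⟩ = 4.6189.

4.619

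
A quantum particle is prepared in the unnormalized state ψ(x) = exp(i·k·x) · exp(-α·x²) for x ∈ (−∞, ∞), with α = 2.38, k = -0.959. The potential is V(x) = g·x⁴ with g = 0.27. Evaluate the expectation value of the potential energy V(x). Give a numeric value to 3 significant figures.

⟨V⟩ = ∫ V(x)·|ψ|² dx / ∫|ψ|² dx.
Gaussian moments: ∫x^(2j)·e^(−2αx²) dx = (2j−1)!!/(4α)^j · √(π/(2α)), odd powers integrate to 0; here √(π/(2α)) = 0.81240.
State is unnormalized: ∫|ψ|² dx = 0.81240, and ∫ψ*·V(x)·ψ dx = 0.0072608, so ⟨V⟩ = 0.0072608 / 0.81240.
⟨V⟩ = 0.0089374.

0.00894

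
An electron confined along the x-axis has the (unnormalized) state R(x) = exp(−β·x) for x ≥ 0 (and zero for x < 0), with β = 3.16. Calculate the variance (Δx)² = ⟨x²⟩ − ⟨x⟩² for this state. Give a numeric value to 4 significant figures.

0.02504

Compute ⟨x⟩ and ⟨x²⟩ separately, then (Δx)² = ⟨x²⟩ − ⟨x⟩².
Every integrand reduces to terms xʲ·e^(−2βx) on [0, ∞); use ∫₀^∞ xʲ·e^(−2βx) dx = j!/(2β)^(j+1).
Normalization: ∫|R|² dx = 0.15823.
⟨x⟩ = 0.15823 and ⟨x²⟩ = 0.050072.
(Δx)² = 0.050072 − (0.15823)² = 0.025036.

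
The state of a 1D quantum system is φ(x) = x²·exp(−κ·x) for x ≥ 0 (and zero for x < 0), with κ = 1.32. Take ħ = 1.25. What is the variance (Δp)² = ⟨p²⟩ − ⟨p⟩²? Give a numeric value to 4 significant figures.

Compute ⟨p⟩ and ⟨p²⟩ separately; (Δp)² = ⟨p²⟩ − ⟨p⟩².
Differentiate x²·exp(−κ·x) with the product rule; every integrand then reduces to terms xʲ·e^(−2κx) on [0, ∞), with ∫₀^∞ xʲ·e^(−2κx) dx = j!/(2κ)^(j+1).
Normalization: ∫|φ|² dx = 0.18715.
⟨p⟩ = 0.0000 and ⟨p²⟩ = 0.90750.
(Δp)² = 0.90750 − (0.0000)² = 0.90750.

0.9075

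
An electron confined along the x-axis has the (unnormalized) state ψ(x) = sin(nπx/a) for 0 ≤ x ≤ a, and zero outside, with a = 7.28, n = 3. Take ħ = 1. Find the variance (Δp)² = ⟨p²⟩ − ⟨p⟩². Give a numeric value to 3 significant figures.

Compute ⟨p⟩ and ⟨p²⟩ separately; (Δp)² = ⟨p²⟩ − ⟨p⟩².
d/dx sin(nπx/a) = (nπ/a)·cos(nπx/a) and d²/dx² sin(nπx/a) = −(nπ/a)²·sin(nπx/a); on 0 ≤ x ≤ a, ∫sin²(nπx/a) dx = a/2 and ∫sin(nπx/a)·cos(nπx/a) dx = 0.
Normalization: ∫|ψ|² dx = 3.6400.
⟨p⟩ = 0.0000 and ⟨p²⟩ = 1.6760.
(Δp)² = 1.6760 − (0.0000)² = 1.6760.

1.68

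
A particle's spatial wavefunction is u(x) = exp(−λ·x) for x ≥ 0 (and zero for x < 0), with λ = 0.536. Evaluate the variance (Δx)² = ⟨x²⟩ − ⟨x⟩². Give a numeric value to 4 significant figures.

Compute ⟨x⟩ and ⟨x²⟩ separately, then (Δx)² = ⟨x²⟩ − ⟨x⟩².
Every integrand reduces to terms xʲ·e^(−2λx) on [0, ∞); use ∫₀^∞ xʲ·e^(−2λx) dx = j!/(2λ)^(j+1).
Normalization: ∫|u|² dx = 0.93284.
⟨x⟩ = 0.93284 and ⟨x²⟩ = 1.7404.
(Δx)² = 1.7404 − (0.93284)² = 0.87018.

0.8702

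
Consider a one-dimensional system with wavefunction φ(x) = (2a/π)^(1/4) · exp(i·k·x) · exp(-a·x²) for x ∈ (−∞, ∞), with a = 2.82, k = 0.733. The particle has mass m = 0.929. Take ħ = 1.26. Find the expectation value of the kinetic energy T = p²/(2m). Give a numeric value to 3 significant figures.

2.87

T = −(ħ²/2m) d²/dx², so ⟨T⟩ = −(ħ²/2m) ∫ φ*·φ'' dx; with m = 0.929.
Gaussian moments: ∫x^(2j)·e^(−2ax²) dx = (2j−1)!!/(4a)^j · √(π/(2a)), odd powers integrate to 0; here √(π/(2a)) = 0.74634. Derivatives: φ′ = (ik − 2ax)·φ, φ″ = ((ik − 2ax)² − 2a)·φ; the odd-in-x pieces drop out.
⟨T⟩ = 2.8687.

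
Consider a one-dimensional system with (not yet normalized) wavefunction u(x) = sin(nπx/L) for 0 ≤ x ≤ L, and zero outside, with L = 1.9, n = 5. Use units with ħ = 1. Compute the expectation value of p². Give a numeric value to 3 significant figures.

p² u = −ħ² d²u/dx²; ⟨p²⟩ = −ħ² ∫ u*·u'' dx / ∫|u|² dx.
d/dx sin(nπx/L) = (nπ/L)·cos(nπx/L) and d²/dx² sin(nπx/L) = −(nπ/L)²·sin(nπx/L); on 0 ≤ x ≤ L, ∫sin²(nπx/L) dx = L/2 and ∫sin(nπx/L)·cos(nπx/L) dx = 0.
State is unnormalized: ∫|u|² dx = 0.95000, and ∫u*·(−ħ² u'') dx = 64.932, so ⟨p²⟩ = 64.932 / 0.95000.
⟨p²⟩ = 68.349.

68.3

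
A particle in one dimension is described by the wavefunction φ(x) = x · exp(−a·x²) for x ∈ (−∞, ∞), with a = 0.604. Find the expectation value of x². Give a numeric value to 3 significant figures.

⟨x²⟩ = ∫ x²·|φ|² dx / ∫|φ|² dx (integrals over the domain).
Expand each integrand as polynomial × e^(−2ax²) and use ∫x^(2j)·e^(−2ax²) dx = (2j−1)!!/(4a)^j · √(π/(2a)), odd powers → 0; here √(π/(2a)) = 1.6127.
State is unnormalized: ∫|φ|² dx = 0.66749, and ∫φ*·x²·φ dx = 0.82884, so ⟨x²⟩ = 0.82884 / 0.66749.
⟨x²⟩ = 1.2417.

1.24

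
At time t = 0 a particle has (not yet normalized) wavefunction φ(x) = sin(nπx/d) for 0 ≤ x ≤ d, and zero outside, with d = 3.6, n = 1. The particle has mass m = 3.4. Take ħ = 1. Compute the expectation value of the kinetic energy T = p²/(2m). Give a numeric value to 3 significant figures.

0.112

T = −(ħ²/2m) d²/dx², so ⟨T⟩ = −(ħ²/2m) ∫ φ*·φ'' dx / ∫|φ|² dx; with m = 3.4.
d/dx sin(nπx/d) = (nπ/d)·cos(nπx/d) and d²/dx² sin(nπx/d) = −(nπ/d)²·sin(nπx/d); on 0 ≤ x ≤ d, ∫sin²(nπx/d) dx = d/2 and ∫sin(nπx/d)·cos(nπx/d) dx = 0.
State is unnormalized: ∫|φ|² dx = 1.8000, and ∫φ*·(−ħ²/2m · φ'') dx = 0.20159, so ⟨T⟩ = 0.20159 / 1.8000.
⟨T⟩ = 0.11199.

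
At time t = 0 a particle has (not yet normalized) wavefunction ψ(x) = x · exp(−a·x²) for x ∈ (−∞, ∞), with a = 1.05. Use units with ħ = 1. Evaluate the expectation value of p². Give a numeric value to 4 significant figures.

3.150

p² ψ = −ħ² d²ψ/dx²; ⟨p²⟩ = −ħ² ∫ ψ*·ψ'' dx / ∫|ψ|² dx.
Expand each integrand as polynomial × e^(−2ax²) and use ∫x^(2j)·e^(−2ax²) dx = (2j−1)!!/(4a)^j · √(π/(2a)), odd powers → 0; here √(π/(2a)) = 1.2231. Differentiate with the product rule, d/dx e^(−ax²) = −2ax·e^(−ax²).
State is unnormalized: ∫|ψ|² dx = 0.29122, and ∫ψ*·(−ħ² ψ'') dx = 0.91733, so ⟨p²⟩ = 0.91733 / 0.29122.
⟨p²⟩ = 3.1500.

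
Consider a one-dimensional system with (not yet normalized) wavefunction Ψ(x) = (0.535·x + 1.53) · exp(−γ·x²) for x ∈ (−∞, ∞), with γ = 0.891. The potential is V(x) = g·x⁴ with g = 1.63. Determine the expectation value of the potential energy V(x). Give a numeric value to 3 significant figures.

⟨V⟩ = ∫ V(x)·|Ψ|² dx / ∫|Ψ|² dx.
Expand each integrand as polynomial × e^(−2γx²) and use ∫x^(2j)·e^(−2γx²) dx = (2j−1)!!/(4γ)^j · √(π/(2γ)), odd powers → 0; here √(π/(2γ)) = 1.3278.
State is unnormalized: ∫|Ψ|² dx = 3.2148, and ∫Ψ*·V(x)·Ψ dx = 1.4018, so ⟨V⟩ = 1.4018 / 3.2148.
⟨V⟩ = 0.43605.

0.436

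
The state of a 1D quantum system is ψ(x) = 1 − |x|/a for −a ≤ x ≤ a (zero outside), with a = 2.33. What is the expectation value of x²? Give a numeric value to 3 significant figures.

0.543

⟨x²⟩ = ∫ x²·|ψ|² dx / ∫|ψ|² dx (integrals over the domain).
ψ is even, so ∫ over [−a, a] = 2∫₀ᵃ with ψ = 1 − x/a there: ∫₀ᵃ (1 − x/a)² dx = a/3, ∫₀ᵃ x²(1 − x/a)² dx = a³/30, ∫₀ᵃ x⁴(1 − x/a)² dx = a⁵/105.
State is unnormalized: ∫|ψ|² dx = 1.5533, and ∫ψ*·x²·ψ dx = 0.84329, so ⟨x²⟩ = 0.84329 / 1.5533.
⟨x²⟩ = 0.54289.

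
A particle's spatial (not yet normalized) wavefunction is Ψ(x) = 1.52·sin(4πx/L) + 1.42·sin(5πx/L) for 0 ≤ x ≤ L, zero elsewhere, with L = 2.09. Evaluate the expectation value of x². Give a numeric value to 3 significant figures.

0.572

⟨x²⟩ = ∫ x²·|Ψ|² dx / ∫|Ψ|² dx (integrals over the domain).
On 0 ≤ x ≤ L (j ≠ l): ∫sin²(jπx/L) dx = L/2, ∫sin(jπx/L)·sin(lπx/L) dx = 0; diagonal moments ∫x·sin²(jπx/L) dx = L²/4, ∫x²·sin²(jπx/L) dx = L³·(1/6 − 1/(4j²π²)); cross terms ∫x·sin(jπx/L)·sin(lπx/L) dx = 0 for j + l even and −4jlL²/(π²(j² − l²)²) for j + l odd, ∫x²·sin(jπx/L)·sin(lπx/L) dx = (−1)^(j+l)·4jlL³/(π²(j² − l²)²); higher powers the same way via product-to-sum and parts.
State is unnormalized: ∫|Ψ|² dx = 4.5215, and ∫Ψ*·x²·Ψ dx = 2.5877, so ⟨x²⟩ = 2.5877 / 4.5215.
⟨x²⟩ = 0.57231.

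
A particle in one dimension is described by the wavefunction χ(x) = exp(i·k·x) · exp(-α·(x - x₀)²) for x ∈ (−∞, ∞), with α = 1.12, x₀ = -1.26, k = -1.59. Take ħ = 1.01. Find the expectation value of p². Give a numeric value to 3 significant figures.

3.72

p² χ = −ħ² d²χ/dx²; ⟨p²⟩ = −ħ² ∫ χ*·χ'' dx / ∫|χ|² dx.
Gaussian moments (u = x − x₀): ∫u^(2j)·e^(−2αu²) du = (2j−1)!!/(4α)^j · √(π/(2α)), odd powers integrate to 0; here √(π/(2α)) = 1.1843. Derivatives: χ′ = (ik − 2αu)·χ, χ″ = ((ik − 2αu)² − 2α)·χ; the odd-in-u pieces drop out.
State is unnormalized: ∫|χ|² dx = 1.1843, and ∫χ*·(−ħ² χ'') dx = 4.4072, so ⟨p²⟩ = 4.4072 / 1.1843.
⟨p²⟩ = 3.7214.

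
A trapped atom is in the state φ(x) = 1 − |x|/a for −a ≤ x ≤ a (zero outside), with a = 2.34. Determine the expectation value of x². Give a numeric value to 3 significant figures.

0.548

⟨x²⟩ = ∫ x²·|φ|² dx / ∫|φ|² dx (integrals over the domain).
φ is even, so ∫ over [−a, a] = 2∫₀ᵃ with φ = 1 − x/a there: ∫₀ᵃ (1 − x/a)² dx = a/3, ∫₀ᵃ x²(1 − x/a)² dx = a³/30, ∫₀ᵃ x⁴(1 − x/a)² dx = a⁵/105.
State is unnormalized: ∫|φ|² dx = 1.5600, and ∫φ*·x²·φ dx = 0.85419, so ⟨x²⟩ = 0.85419 / 1.5600.
⟨x²⟩ = 0.54756.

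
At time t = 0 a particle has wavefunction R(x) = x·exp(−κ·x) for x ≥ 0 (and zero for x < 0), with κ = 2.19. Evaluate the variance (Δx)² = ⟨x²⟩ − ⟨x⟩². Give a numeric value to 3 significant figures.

Compute ⟨x⟩ and ⟨x²⟩ separately, then (Δx)² = ⟨x²⟩ − ⟨x⟩².
Every integrand reduces to terms xʲ·e^(−2κx) on [0, ∞); use ∫₀^∞ xʲ·e^(−2κx) dx = j!/(2κ)^(j+1).
Normalization: ∫|R|² dx = 0.023802.
⟨x⟩ = 0.68493 and ⟨x²⟩ = 0.62551.
(Δx)² = 0.62551 − (0.68493)² = 0.15638.

0.156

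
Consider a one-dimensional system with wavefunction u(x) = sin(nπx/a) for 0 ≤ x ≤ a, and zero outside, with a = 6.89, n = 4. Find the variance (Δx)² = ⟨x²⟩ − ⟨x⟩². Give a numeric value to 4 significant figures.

Compute ⟨x⟩ and ⟨x²⟩ separately, then (Δx)² = ⟨x²⟩ − ⟨x⟩².
With sin²θ = (1 − cos2θ)/2 on 0 ≤ x ≤ a: ∫sin²(nπx/a) dx = a/2, ∫x·sin²(nπx/a) dx = a²/4, ∫x²·sin²(nπx/a) dx = a³·(1/6 − 1/(4n²π²)); higher powers xᵏ the same way, integrating xᵏ·cos(2nπx/a) by parts.
Normalization: ∫|u|² dx = 3.4450.
⟨x⟩ = 3.4450 and ⟨x²⟩ = 15.674.
(Δx)² = 15.674 − (3.4450)² = 3.8057.

3.806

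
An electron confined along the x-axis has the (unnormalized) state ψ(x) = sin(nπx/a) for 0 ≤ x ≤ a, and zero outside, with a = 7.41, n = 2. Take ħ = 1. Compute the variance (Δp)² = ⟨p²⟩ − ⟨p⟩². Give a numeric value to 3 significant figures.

0.719

Compute ⟨p⟩ and ⟨p²⟩ separately; (Δp)² = ⟨p²⟩ − ⟨p⟩².
d/dx sin(nπx/a) = (nπ/a)·cos(nπx/a) and d²/dx² sin(nπx/a) = −(nπ/a)²·sin(nπx/a); on 0 ≤ x ≤ a, ∫sin²(nπx/a) dx = a/2 and ∫sin(nπx/a)·cos(nπx/a) dx = 0.
Normalization: ∫|ψ|² dx = 3.7050.
⟨p⟩ = 0.0000 and ⟨p²⟩ = 0.71899.
(Δp)² = 0.71899 − (0.0000)² = 0.71899.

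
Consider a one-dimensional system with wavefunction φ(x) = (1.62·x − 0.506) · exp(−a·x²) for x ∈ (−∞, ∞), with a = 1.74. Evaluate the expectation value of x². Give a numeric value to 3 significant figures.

⟨x²⟩ = ∫ x²·|φ|² dx / ∫|φ|² dx (integrals over the domain).
Expand each integrand as polynomial × e^(−2ax²) and use ∫x^(2j)·e^(−2ax²) dx = (2j−1)!!/(4a)^j · √(π/(2a)), odd powers → 0; here √(π/(2a)) = 0.95013.
State is unnormalized: ∫|φ|² dx = 0.60154, and ∫φ*·x²·φ dx = 0.18938, so ⟨x²⟩ = 0.18938 / 0.60154.
⟨x²⟩ = 0.31482.

0.315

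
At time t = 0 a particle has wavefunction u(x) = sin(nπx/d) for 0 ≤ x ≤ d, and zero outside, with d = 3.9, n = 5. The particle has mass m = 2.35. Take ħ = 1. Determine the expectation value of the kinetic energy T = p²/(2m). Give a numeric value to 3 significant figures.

T = −(ħ²/2m) d²/dx², so ⟨T⟩ = −(ħ²/2m) ∫ u*·u'' dx / ∫|u|² dx; with m = 2.35.
d/dx sin(nπx/d) = (nπ/d)·cos(nπx/d) and d²/dx² sin(nπx/d) = −(nπ/d)²·sin(nπx/d); on 0 ≤ x ≤ d, ∫sin²(nπx/d) dx = d/2 and ∫sin(nπx/d)·cos(nπx/d) dx = 0.
State is unnormalized: ∫|u|² dx = 1.9500, and ∫u*·(−ħ²/2m · u'') dx = 6.7305, so ⟨T⟩ = 6.7305 / 1.9500.
⟨T⟩ = 3.4515.

3.45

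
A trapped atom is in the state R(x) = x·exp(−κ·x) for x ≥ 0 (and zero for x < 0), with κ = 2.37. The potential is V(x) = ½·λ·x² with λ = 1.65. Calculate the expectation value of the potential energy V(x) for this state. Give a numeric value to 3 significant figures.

0.441

⟨V⟩ = ∫ V(x)·|R|² dx / ∫|R|² dx.
Every integrand reduces to terms xʲ·e^(−2κx) on [0, ∞); use ∫₀^∞ xʲ·e^(−2κx) dx = j!/(2κ)^(j+1).
State is unnormalized: ∫|R|² dx = 0.018780, and ∫R*·V(x)·R dx = 0.0082751, so ⟨V⟩ = 0.0082751 / 0.018780.
⟨V⟩ = 0.44063.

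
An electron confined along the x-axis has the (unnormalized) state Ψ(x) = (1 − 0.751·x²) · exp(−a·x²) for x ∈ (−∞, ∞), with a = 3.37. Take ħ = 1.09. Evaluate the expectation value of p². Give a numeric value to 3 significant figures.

p² Ψ = −ħ² d²Ψ/dx²; ⟨p²⟩ = −ħ² ∫ Ψ*·Ψ'' dx / ∫|Ψ|² dx.
Expand each integrand as polynomial × e^(−2ax²) and use ∫x^(2j)·e^(−2ax²) dx = (2j−1)!!/(4a)^j · √(π/(2a)), odd powers → 0; here √(π/(2a)) = 0.68272. Differentiate with the product rule, d/dx e^(−ax²) = −2ax·e^(−ax²).
State is unnormalized: ∫|Ψ|² dx = 0.61301, and ∫Ψ*·(−ħ² Ψ'') dx = 3.0975, so ⟨p²⟩ = 3.0975 / 0.61301.
⟨p²⟩ = 5.0530.

5.05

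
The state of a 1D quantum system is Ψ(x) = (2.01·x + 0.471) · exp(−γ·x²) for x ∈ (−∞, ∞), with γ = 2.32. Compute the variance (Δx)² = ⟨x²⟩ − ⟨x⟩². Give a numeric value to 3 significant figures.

Compute ⟨x⟩ and ⟨x²⟩ separately, then (Δx)² = ⟨x²⟩ − ⟨x⟩².
Expand each integrand as polynomial × e^(−2γx²) and use ∫x^(2j)·e^(−2γx²) dx = (2j−1)!!/(4γ)^j · √(π/(2γ)), odd powers → 0; here √(π/(2γ)) = 0.82284.
Normalization: ∫|Ψ|² dx = 0.54077.
⟨x⟩ = 0.31046 and ⟨x²⟩ = 0.25053.
(Δx)² = 0.25053 − (0.31046)² = 0.15414.

0.154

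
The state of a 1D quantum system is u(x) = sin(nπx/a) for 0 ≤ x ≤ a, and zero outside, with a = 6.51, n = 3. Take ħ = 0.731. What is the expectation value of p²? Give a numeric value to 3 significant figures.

p² u = −ħ² d²u/dx²; ⟨p²⟩ = −ħ² ∫ u*·u'' dx / ∫|u|² dx.
d/dx sin(nπx/a) = (nπ/a)·cos(nπx/a) and d²/dx² sin(nπx/a) = −(nπ/a)²·sin(nπx/a); on 0 ≤ x ≤ a, ∫sin²(nπx/a) dx = a/2 and ∫sin(nπx/a)·cos(nπx/a) dx = 0.
State is unnormalized: ∫|u|² dx = 3.2550, and ∫u*·(−ħ² u'') dx = 3.6456, so ⟨p²⟩ = 3.6456 / 3.2550.
⟨p²⟩ = 1.1200.

1.12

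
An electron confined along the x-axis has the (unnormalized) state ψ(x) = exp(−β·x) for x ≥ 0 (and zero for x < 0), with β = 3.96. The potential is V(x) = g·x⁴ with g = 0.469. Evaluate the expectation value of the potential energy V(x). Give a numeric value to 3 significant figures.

0.00286

⟨V⟩ = ∫ V(x)·|ψ|² dx / ∫|ψ|² dx.
Every integrand reduces to terms xʲ·e^(−2βx) on [0, ∞); use ∫₀^∞ xʲ·e^(−2βx) dx = j!/(2β)^(j+1).
State is unnormalized: ∫|ψ|² dx = 0.12626, and ∫ψ*·V(x)·ψ dx = 0.00036121, so ⟨V⟩ = 0.00036121 / 0.12626.
⟨V⟩ = 0.0028608.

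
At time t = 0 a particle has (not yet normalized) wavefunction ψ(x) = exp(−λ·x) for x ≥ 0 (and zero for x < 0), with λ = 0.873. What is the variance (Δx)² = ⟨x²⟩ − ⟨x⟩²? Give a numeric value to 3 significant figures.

Compute ⟨x⟩ and ⟨x²⟩ separately, then (Δx)² = ⟨x²⟩ − ⟨x⟩².
Every integrand reduces to terms xʲ·e^(−2λx) on [0, ∞); use ∫₀^∞ xʲ·e^(−2λx) dx = j!/(2λ)^(j+1).
Normalization: ∫|ψ|² dx = 0.57274.
⟨x⟩ = 0.57274 and ⟨x²⟩ = 0.65606.
(Δx)² = 0.65606 − (0.57274)² = 0.32803.

0.328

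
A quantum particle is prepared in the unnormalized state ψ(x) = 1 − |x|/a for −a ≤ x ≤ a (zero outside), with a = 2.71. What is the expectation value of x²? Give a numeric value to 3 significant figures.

⟨x²⟩ = ∫ x²·|ψ|² dx / ∫|ψ|² dx (integrals over the domain).
ψ is even, so ∫ over [−a, a] = 2∫₀ᵃ with ψ = 1 − x/a there: ∫₀ᵃ (1 − x/a)² dx = a/3, ∫₀ᵃ x²(1 − x/a)² dx = a³/30, ∫₀ᵃ x⁴(1 − x/a)² dx = a⁵/105.
State is unnormalized: ∫|ψ|² dx = 1.8067, and ∫ψ*·x²·ψ dx = 1.3268, so ⟨x²⟩ = 1.3268 / 1.8067.
⟨x²⟩ = 0.73441.

0.734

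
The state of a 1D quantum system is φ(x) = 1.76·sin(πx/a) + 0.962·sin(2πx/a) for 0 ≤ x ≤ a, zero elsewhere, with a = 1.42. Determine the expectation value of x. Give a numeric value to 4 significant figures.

⟨x⟩ = ∫ x·|φ|² dx / ∫|φ|² dx (integrals over the domain).
On 0 ≤ x ≤ a (j ≠ l): ∫sin²(jπx/a) dx = a/2, ∫sin(jπx/a)·sin(lπx/a) dx = 0; diagonal moments ∫x·sin²(jπx/a) dx = a²/4, ∫x²·sin²(jπx/a) dx = a³·(1/6 − 1/(4j²π²)); cross terms ∫x·sin(jπx/a)·sin(lπx/a) dx = 0 for j + l even and −4jla²/(π²(j² − l²)²) for j + l odd, ∫x²·sin(jπx/a)·sin(lπx/a) dx = (−1)^(j+l)·4jla³/(π²(j² − l²)²); higher powers the same way via product-to-sum and parts.
State is unnormalized: ∫|φ|² dx = 2.8564, and ∫φ*·x·φ dx = 1.4131, so ⟨x⟩ = 1.4131 / 2.8564.
⟨x⟩ = 0.49471.

0.4947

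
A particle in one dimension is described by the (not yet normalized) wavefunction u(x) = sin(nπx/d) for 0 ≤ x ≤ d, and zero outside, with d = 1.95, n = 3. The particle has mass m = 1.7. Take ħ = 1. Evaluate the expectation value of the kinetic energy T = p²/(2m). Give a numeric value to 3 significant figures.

T = −(ħ²/2m) d²/dx², so ⟨T⟩ = −(ħ²/2m) ∫ u*·u'' dx / ∫|u|² dx; with m = 1.7.
d/dx sin(nπx/d) = (nπ/d)·cos(nπx/d) and d²/dx² sin(nπx/d) = −(nπ/d)²·sin(nπx/d); on 0 ≤ x ≤ d, ∫sin²(nπx/d) dx = d/2 and ∫sin(nπx/d)·cos(nπx/d) dx = 0.
State is unnormalized: ∫|u|² dx = 0.97500, and ∫u*·(−ħ²/2m · u'') dx = 6.6988, so ⟨T⟩ = 6.6988 / 0.97500.
⟨T⟩ = 6.8706.

6.87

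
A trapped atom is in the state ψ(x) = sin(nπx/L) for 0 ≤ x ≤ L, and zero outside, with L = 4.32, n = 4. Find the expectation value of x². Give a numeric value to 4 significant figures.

⟨x²⟩ = ∫ x²·|ψ|² dx / ∫|ψ|² dx (integrals over the domain).
With sin²θ = (1 − cos2θ)/2 on 0 ≤ x ≤ L: ∫sin²(nπx/L) dx = L/2, ∫x·sin²(nπx/L) dx = L²/4, ∫x²·sin²(nπx/L) dx = L³·(1/6 − 1/(4n²π²)); higher powers xᵏ the same way, integrating xᵏ·cos(2nπx/L) by parts.
State is unnormalized: ∫|ψ|² dx = 2.1600, and ∫ψ*·x²·ψ dx = 13.309, so ⟨x²⟩ = 13.309 / 2.1600.
⟨x²⟩ = 6.1617.

6.162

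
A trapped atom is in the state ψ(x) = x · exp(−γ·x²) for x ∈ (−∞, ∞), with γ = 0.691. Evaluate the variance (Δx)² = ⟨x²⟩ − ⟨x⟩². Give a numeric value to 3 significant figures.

1.09

Compute ⟨x⟩ and ⟨x²⟩ separately, then (Δx)² = ⟨x²⟩ − ⟨x⟩².
Expand each integrand as polynomial × e^(−2γx²) and use ∫x^(2j)·e^(−2γx²) dx = (2j−1)!!/(4γ)^j · √(π/(2γ)), odd powers → 0; here √(π/(2γ)) = 1.5077.
Normalization: ∫|ψ|² dx = 0.54549.
⟨x⟩ = 0.0000 and ⟨x²⟩ = 1.0854.
(Δx)² = 1.0854 − (0.0000)² = 1.0854.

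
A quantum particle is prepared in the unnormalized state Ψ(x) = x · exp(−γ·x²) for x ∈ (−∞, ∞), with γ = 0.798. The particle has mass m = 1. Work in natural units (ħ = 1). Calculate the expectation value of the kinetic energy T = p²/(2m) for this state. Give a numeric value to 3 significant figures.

T = −(ħ²/2m) d²/dx², so ⟨T⟩ = −(ħ²/2m) ∫ Ψ*·Ψ'' dx / ∫|Ψ|² dx; with m = 1.
Expand each integrand as polynomial × e^(−2γx²) and use ∫x^(2j)·e^(−2γx²) dx = (2j−1)!!/(4γ)^j · √(π/(2γ)), odd powers → 0; here √(π/(2γ)) = 1.4030. Differentiate with the product rule, d/dx e^(−γx²) = −2γx·e^(−γx²).
State is unnormalized: ∫|Ψ|² dx = 0.43954, and ∫Ψ*·(−ħ²/2m · Ψ'') dx = 0.52613, so ⟨T⟩ = 0.52613 / 0.43954.
⟨T⟩ = 1.1970.

1.20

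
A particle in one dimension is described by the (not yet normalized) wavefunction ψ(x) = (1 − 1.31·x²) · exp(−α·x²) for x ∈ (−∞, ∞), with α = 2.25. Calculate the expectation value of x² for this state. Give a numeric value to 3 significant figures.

⟨x²⟩ = ∫ x²·|ψ|² dx / ∫|ψ|² dx (integrals over the domain).
Expand each integrand as polynomial × e^(−2αx²) and use ∫x^(2j)·e^(−2αx²) dx = (2j−1)!!/(4α)^j · √(π/(2α)), odd powers → 0; here √(π/(2α)) = 0.83554.
State is unnormalized: ∫|ψ|² dx = 0.64541, and ∫ψ*·x²·ψ dx = 0.041263, so ⟨x²⟩ = 0.041263 / 0.64541.
⟨x²⟩ = 0.063933.

0.0639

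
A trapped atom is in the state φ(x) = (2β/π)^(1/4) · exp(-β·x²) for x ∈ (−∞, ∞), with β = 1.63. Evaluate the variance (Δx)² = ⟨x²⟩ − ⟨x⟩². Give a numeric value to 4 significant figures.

0.1534

Compute ⟨x⟩ and ⟨x²⟩ separately, then (Δx)² = ⟨x²⟩ − ⟨x⟩².
Gaussian moments: ∫x^(2j)·e^(−2βx²) dx = (2j−1)!!/(4β)^j · √(π/(2β)), odd powers integrate to 0; here √(π/(2β)) = 0.98167.
⟨x⟩ = 0.0000 and ⟨x²⟩ = 0.15337.
(Δx)² = 0.15337 − (0.0000)² = 0.15337.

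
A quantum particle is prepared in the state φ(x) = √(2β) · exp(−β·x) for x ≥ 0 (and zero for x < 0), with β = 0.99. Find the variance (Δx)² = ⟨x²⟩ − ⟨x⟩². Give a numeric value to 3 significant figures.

Compute ⟨x⟩ and ⟨x²⟩ separately, then (Δx)² = ⟨x²⟩ − ⟨x⟩².
Every integrand reduces to terms xʲ·e^(−2βx) on [0, ∞); use ∫₀^∞ xʲ·e^(−2βx) dx = j!/(2β)^(j+1).
⟨x⟩ = 0.50505 and ⟨x²⟩ = 0.51015.
(Δx)² = 0.51015 − (0.50505)² = 0.25508.

0.255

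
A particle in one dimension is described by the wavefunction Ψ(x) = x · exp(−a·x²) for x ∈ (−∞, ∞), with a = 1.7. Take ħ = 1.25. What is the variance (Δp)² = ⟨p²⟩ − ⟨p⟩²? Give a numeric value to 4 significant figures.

7.969

Compute ⟨p⟩ and ⟨p²⟩ separately; (Δp)² = ⟨p²⟩ − ⟨p⟩².
Expand each integrand as polynomial × e^(−2ax²) and use ∫x^(2j)·e^(−2ax²) dx = (2j−1)!!/(4a)^j · √(π/(2a)), odd powers → 0; here √(π/(2a)) = 0.96125. Differentiate with the product rule, d/dx e^(−ax²) = −2ax·e^(−ax²).
Normalization: ∫|Ψ|² dx = 0.14136.
⟨p⟩ = 0.0000 and ⟨p²⟩ = 7.9688.
(Δp)² = 7.9688 − (0.0000)² = 7.9688.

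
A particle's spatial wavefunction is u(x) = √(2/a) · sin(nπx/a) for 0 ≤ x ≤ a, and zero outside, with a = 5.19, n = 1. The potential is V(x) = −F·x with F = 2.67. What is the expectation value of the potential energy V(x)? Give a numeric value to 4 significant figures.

⟨V⟩ = ∫ V(x)·|u|² dx.
With sin²θ = (1 − cos2θ)/2 on 0 ≤ x ≤ a: ∫sin²(nπx/a) dx = a/2, ∫x·sin²(nπx/a) dx = a²/4, ∫x²·sin²(nπx/a) dx = a³·(1/6 − 1/(4n²π²)); higher powers xᵏ the same way, integrating xᵏ·cos(2nπx/a) by parts.
⟨V⟩ = -6.9287.

-6.929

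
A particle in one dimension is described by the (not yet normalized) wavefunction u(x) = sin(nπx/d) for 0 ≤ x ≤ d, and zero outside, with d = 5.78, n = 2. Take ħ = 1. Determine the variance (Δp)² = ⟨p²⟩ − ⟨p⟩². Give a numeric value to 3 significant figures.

1.18

Compute ⟨p⟩ and ⟨p²⟩ separately; (Δp)² = ⟨p²⟩ − ⟨p⟩².
d/dx sin(nπx/d) = (nπ/d)·cos(nπx/d) and d²/dx² sin(nπx/d) = −(nπ/d)²·sin(nπx/d); on 0 ≤ x ≤ d, ∫sin²(nπx/d) dx = d/2 and ∫sin(nπx/d)·cos(nπx/d) dx = 0.
Normalization: ∫|u|² dx = 2.8900.
⟨p⟩ = 0.0000 and ⟨p²⟩ = 1.1817.
(Δp)² = 1.1817 − (0.0000)² = 1.1817.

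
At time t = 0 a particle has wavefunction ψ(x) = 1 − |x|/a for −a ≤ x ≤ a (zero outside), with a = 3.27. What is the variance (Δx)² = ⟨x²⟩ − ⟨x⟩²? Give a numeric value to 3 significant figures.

1.07

Compute ⟨x⟩ and ⟨x²⟩ separately, then (Δx)² = ⟨x²⟩ − ⟨x⟩².
ψ is even, so ∫ over [−a, a] = 2∫₀ᵃ with ψ = 1 − x/a there: ∫₀ᵃ (1 − x/a)² dx = a/3, ∫₀ᵃ x²(1 − x/a)² dx = a³/30, ∫₀ᵃ x⁴(1 − x/a)² dx = a⁵/105.
Normalization: ∫|ψ|² dx = 2.1800.
⟨x⟩ = 0.0000 and ⟨x²⟩ = 1.0693.
(Δx)² = 1.0693 − (0.0000)² = 1.0693.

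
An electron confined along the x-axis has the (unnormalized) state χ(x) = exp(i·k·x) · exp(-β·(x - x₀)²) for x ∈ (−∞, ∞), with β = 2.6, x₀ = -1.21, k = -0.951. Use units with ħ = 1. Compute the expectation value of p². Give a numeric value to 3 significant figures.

3.50

p² χ = −ħ² d²χ/dx²; ⟨p²⟩ = −ħ² ∫ χ*·χ'' dx / ∫|χ|² dx.
Gaussian moments (u = x − x₀): ∫u^(2j)·e^(−2βu²) du = (2j−1)!!/(4β)^j · √(π/(2β)), odd powers integrate to 0; here √(π/(2β)) = 0.77727. Derivatives: χ′ = (ik − 2βu)·χ, χ″ = ((ik − 2βu)² − 2β)·χ; the odd-in-u pieces drop out.
State is unnormalized: ∫|χ|² dx = 0.77727, and ∫χ*·(−ħ² χ'') dx = 2.7239, so ⟨p²⟩ = 2.7239 / 0.77727.
⟨p²⟩ = 3.5044.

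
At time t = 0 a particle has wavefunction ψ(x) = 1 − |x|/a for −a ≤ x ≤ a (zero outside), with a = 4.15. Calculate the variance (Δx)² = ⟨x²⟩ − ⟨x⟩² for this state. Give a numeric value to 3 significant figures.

1.72

Compute ⟨x⟩ and ⟨x²⟩ separately, then (Δx)² = ⟨x²⟩ − ⟨x⟩².
ψ is even, so ∫ over [−a, a] = 2∫₀ᵃ with ψ = 1 − x/a there: ∫₀ᵃ (1 − x/a)² dx = a/3, ∫₀ᵃ x²(1 − x/a)² dx = a³/30, ∫₀ᵃ x⁴(1 − x/a)² dx = a⁵/105.
Normalization: ∫|ψ|² dx = 2.7667.
⟨x⟩ = 0.0000 and ⟨x²⟩ = 1.7223.
(Δx)² = 1.7223 − (0.0000)² = 1.7223.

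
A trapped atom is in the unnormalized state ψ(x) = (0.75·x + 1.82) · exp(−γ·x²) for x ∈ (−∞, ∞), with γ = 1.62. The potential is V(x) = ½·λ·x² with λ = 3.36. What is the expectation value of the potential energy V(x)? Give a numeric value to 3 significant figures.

0.273

⟨V⟩ = ∫ V(x)·|ψ|² dx / ∫|ψ|² dx.
Expand each integrand as polynomial × e^(−2γx²) and use ∫x^(2j)·e^(−2γx²) dx = (2j−1)!!/(4γ)^j · √(π/(2γ)), odd powers → 0; here √(π/(2γ)) = 0.98470.
State is unnormalized: ∫|ψ|² dx = 3.3472, and ∫ψ*·V(x)·ψ dx = 0.91211, so ⟨V⟩ = 0.91211 / 3.3472.
⟨V⟩ = 0.27250.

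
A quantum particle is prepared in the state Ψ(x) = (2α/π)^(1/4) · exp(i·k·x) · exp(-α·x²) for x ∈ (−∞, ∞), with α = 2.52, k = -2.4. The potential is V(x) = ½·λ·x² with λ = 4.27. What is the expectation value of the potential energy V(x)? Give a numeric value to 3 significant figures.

0.212

⟨V⟩ = ∫ V(x)·|Ψ|² dx.
Gaussian moments: ∫x^(2j)·e^(−2αx²) dx = (2j−1)!!/(4α)^j · √(π/(2α)), odd powers integrate to 0; here √(π/(2α)) = 0.78951.
⟨V⟩ = 0.21181.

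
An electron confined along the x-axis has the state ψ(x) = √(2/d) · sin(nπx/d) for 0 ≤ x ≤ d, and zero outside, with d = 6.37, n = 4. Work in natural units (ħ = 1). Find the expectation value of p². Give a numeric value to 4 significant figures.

p² ψ = −ħ² d²ψ/dx²; ⟨p²⟩ = −ħ² ∫ ψ*·ψ'' dx.
d/dx sin(nπx/d) = (nπ/d)·cos(nπx/d) and d²/dx² sin(nπx/d) = −(nπ/d)²·sin(nπx/d); on 0 ≤ x ≤ d, ∫sin²(nπx/d) dx = d/2 and ∫sin(nπx/d)·cos(nπx/d) dx = 0.
⟨p²⟩ = 3.8917.

3.892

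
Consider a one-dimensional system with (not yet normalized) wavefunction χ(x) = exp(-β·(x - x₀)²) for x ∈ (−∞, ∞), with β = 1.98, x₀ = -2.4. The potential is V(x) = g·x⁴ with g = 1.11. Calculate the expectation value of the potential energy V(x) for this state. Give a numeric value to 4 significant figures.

41.72

⟨V⟩ = ∫ V(x)·|χ|² dx / ∫|χ|² dx.
Gaussian moments (u = x − x₀): ∫u^(2j)·e^(−2βu²) du = (2j−1)!!/(4β)^j · √(π/(2β)), odd powers integrate to 0; here √(π/(2β)) = 0.89069.
State is unnormalized: ∫|χ|² dx = 0.89069, and ∫χ*·V(x)·χ dx = 37.163, so ⟨V⟩ = 37.163 / 0.89069.
⟨V⟩ = 41.724.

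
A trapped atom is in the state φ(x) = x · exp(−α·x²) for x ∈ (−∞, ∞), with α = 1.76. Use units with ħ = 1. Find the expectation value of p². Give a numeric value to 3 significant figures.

5.28

p² φ = −ħ² d²φ/dx²; ⟨p²⟩ = −ħ² ∫ φ*·φ'' dx / ∫|φ|² dx.
Expand each integrand as polynomial × e^(−2αx²) and use ∫x^(2j)·e^(−2αx²) dx = (2j−1)!!/(4α)^j · √(π/(2α)), odd powers → 0; here √(π/(2α)) = 0.94472. Differentiate with the product rule, d/dx e^(−αx²) = −2αx·e^(−αx²).
State is unnormalized: ∫|φ|² dx = 0.13419, and ∫φ*·(−ħ² φ'') dx = 0.70854, so ⟨p²⟩ = 0.70854 / 0.13419.
⟨p²⟩ = 5.2800.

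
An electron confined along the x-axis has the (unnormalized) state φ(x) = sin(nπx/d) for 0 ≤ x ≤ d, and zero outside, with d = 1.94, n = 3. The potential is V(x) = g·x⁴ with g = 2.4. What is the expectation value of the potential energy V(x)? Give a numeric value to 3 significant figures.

⟨V⟩ = ∫ V(x)·|φ|² dx / ∫|φ|² dx.
With sin²θ = (1 − cos2θ)/2 on 0 ≤ x ≤ d: ∫sin²(nπx/d) dx = d/2, ∫x·sin²(nπx/d) dx = d²/4, ∫x²·sin²(nπx/d) dx = d³·(1/6 − 1/(4n²π²)); higher powers xᵏ the same way, integrating xᵏ·cos(2nπx/d) by parts.
State is unnormalized: ∫|φ|² dx = 0.97000, and ∫φ*·V(x)·φ dx = 6.2301, so ⟨V⟩ = 6.2301 / 0.97000.
⟨V⟩ = 6.4228.

6.42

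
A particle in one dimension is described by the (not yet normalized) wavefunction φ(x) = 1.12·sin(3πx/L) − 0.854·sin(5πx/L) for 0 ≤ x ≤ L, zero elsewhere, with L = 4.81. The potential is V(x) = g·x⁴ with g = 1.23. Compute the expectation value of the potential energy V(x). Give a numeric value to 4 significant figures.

⟨V⟩ = ∫ V(x)·|φ|² dx / ∫|φ|² dx.
On 0 ≤ x ≤ L (j ≠ l): ∫sin²(jπx/L) dx = L/2, ∫sin(jπx/L)·sin(lπx/L) dx = 0; diagonal moments ∫x·sin²(jπx/L) dx = L²/4, ∫x²·sin²(jπx/L) dx = L³·(1/6 − 1/(4j²π²)); cross terms ∫x·sin(jπx/L)·sin(lπx/L) dx = 0 for j + l even and −4jlL²/(π²(j² − l²)²) for j + l odd, ∫x²·sin(jπx/L)·sin(lπx/L) dx = (−1)^(j+l)·4jlL³/(π²(j² − l²)²); higher powers the same way via product-to-sum and parts.
State is unnormalized: ∫|φ|² dx = 4.7708, and ∫φ*·V(x)·φ dx = 360.32, so ⟨V⟩ = 360.32 / 4.7708.
⟨V⟩ = 75.525.

75.53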